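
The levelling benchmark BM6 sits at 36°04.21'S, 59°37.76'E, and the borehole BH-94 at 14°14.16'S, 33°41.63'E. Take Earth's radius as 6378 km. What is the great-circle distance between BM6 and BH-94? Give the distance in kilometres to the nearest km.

3546 km

BM6: φ = -36.07017°, λ = +59.62933°
BH-94: φ = -14.23600°, λ = +33.69383°
Δφ = 21.8342°,  Δλ = -25.9355°
a = sin²(Δφ/2) + cos φ₁ cos φ₂ sin²(Δλ/2) = 0.075321
c = 2·arcsin(√a) = 0.556028 rad = 31.8581°
d = R·c = 6378 × 0.556028 = 3546.3 km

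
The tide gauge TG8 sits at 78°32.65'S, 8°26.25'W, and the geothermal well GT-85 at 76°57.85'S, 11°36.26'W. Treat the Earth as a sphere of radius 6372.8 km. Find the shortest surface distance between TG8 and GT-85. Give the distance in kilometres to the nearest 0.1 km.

190.9 km

TG8: φ = -78.54417°, λ = -8.43750°
GT-85: φ = -76.96417°, λ = -11.60433°
Δφ = 1.5800°,  Δλ = -3.1668°
a = sin²(Δφ/2) + cos φ₁ cos φ₂ sin²(Δλ/2) = 0.000224
c = 2·arcsin(√a) = 0.029955 rad = 1.7163°
d = R·c = 6372.8 × 0.029955 = 190.9 km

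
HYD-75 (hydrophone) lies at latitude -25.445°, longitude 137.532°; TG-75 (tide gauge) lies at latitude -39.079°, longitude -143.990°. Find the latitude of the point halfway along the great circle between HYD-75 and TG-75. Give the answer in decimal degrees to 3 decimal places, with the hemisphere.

Bx = cos φ₂ cos Δλ = 0.155057,  By = cos φ₂ sin Δλ = 0.760634
φₘ = atan2(sin φ₁ + sin φ₂, √((cos φ₁ + Bx)² + By²)) = -39.12761°
λₘ = λ₁ + atan2(By, cos φ₁ + Bx) = 173.24430°

39.128°S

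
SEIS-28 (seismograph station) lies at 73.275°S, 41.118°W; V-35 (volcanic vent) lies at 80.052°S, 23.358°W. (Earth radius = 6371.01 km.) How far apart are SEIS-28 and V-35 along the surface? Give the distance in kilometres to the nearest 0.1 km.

872.2 km

Δφ = -6.7770°,  Δλ = 17.7600°
a = sin²(Δφ/2) + cos φ₁ cos φ₂ sin²(Δλ/2) = 0.004678
c = 2·arcsin(√a) = 0.136901 rad = 7.8439°
d = R·c = 6371.01 × 0.136901 = 872.2 km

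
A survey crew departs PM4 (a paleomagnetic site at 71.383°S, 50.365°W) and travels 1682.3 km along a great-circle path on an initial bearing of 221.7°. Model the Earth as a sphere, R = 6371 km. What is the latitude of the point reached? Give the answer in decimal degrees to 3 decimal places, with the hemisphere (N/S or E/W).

77.698°S

δ = d/R = 1682.3/6371 = 0.264056 rad
φ₂ = arcsin(sin φ₁ cos δ + cos φ₁ sin δ cos θ)
   = arcsin(-0.94767·0.96534 + 0.31924·0.26100·-0.74664) = -77.69782°
λ₂ = λ₁ + atan2(sin θ sin δ cos φ₁, cos δ − sin φ₁ sin φ₂) = -104.94018°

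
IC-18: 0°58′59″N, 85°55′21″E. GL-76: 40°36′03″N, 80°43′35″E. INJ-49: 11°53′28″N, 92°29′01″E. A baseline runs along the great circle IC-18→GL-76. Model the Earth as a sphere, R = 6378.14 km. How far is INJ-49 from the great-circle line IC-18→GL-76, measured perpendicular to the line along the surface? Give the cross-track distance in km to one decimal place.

IC-18: φ = +0.98306°, λ = +85.92250°
GL-76: φ = +40.60083°, λ = +80.72639°
INJ-49: φ = +11.89111°, λ = +92.48361°
δ₁₃ = central angle IC-18→INJ-49 = 0.221704 rad  (haversine)
θ₁₃ = bearing IC-18→INJ-49 = 30.563°,  θ₁₂ = bearing IC-18→GL-76 = 353.846°
dₓₜ = R·arcsin(sin δ₁₃ · sin(θ₁₃ − θ₁₂)) = 6378.14·arcsin(0.21989·sin(-323.283°)) = 840.937 km
|dₓₜ| = 840.937 km

840.9 km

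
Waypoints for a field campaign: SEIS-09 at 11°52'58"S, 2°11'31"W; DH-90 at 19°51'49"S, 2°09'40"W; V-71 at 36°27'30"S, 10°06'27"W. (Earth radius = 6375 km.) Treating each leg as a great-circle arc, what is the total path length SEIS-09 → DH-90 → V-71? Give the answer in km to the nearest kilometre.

2890 km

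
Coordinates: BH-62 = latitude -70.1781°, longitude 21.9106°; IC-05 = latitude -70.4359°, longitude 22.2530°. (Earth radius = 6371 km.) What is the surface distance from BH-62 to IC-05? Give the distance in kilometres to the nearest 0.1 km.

31.4 km

Δφ = -0.2578°,  Δλ = 0.3424°
a = sin²(Δφ/2) + cos φ₁ cos φ₂ sin²(Δλ/2) = 0.000006
c = 2·arcsin(√a) = 0.004930 rad = 0.2824°
d = R·c = 6371 × 0.004930 = 31.4 km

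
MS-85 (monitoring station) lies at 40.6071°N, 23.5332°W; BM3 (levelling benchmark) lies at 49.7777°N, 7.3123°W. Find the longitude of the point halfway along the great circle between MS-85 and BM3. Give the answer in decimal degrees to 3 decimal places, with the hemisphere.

Bx = cos φ₂ cos Δλ = 0.620049,  By = cos φ₂ sin Δλ = 0.180386
φₘ = atan2(sin φ₁ + sin φ₂, √((cos φ₁ + Bx)² + By²)) = 45.47846°
λₘ = λ₁ + atan2(By, cos φ₁ + Bx) = -16.08197°

16.082°W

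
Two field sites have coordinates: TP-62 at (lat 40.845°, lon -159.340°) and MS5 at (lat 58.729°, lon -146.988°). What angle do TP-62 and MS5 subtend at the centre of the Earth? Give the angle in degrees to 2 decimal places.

Δφ = 17.8840°,  Δλ = 12.3520°
a = sin²(Δφ/2) + cos φ₁ cos φ₂ sin²(Δλ/2) = 0.028705
c = 2·arcsin(√a) = 0.340492 rad = 19.5088°

19.51°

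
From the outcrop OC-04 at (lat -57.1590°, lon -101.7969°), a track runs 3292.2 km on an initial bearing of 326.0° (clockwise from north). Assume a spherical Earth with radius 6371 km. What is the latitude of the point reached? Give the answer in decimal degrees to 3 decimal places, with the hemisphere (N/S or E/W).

δ = d/R = 3292.2/6371 = 0.516748 rad
φ₂ = arcsin(sin φ₁ cos δ + cos φ₁ sin δ cos θ)
   = arcsin(-0.84018·0.86943 + 0.54231·0.49406·0.82904) = -30.55414°
λ₂ = λ₁ + atan2(sin θ sin δ cos φ₁, cos δ − sin φ₁ sin φ₂) = -120.50930°

30.554°S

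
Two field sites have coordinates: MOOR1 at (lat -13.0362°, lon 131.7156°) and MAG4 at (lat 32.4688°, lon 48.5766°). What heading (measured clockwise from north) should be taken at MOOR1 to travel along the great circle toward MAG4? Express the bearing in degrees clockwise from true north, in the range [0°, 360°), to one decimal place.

Δλ = -83.1390°
y = sin Δλ · cos φ₂ = -0.837642
x = cos φ₁ sin φ₂ − sin φ₁ cos φ₂ cos Δλ = 0.545739
θ = atan2(y, x) = -56.9150° → 303.0850° (mod 360°)

303.1°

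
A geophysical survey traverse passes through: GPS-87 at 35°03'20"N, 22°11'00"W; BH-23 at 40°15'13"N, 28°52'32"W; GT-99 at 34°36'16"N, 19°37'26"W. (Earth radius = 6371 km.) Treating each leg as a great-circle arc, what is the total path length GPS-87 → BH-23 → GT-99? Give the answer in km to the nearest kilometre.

1854 km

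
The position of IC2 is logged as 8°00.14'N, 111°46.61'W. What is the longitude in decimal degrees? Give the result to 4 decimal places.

111° + 46.61′/60 = 111 + 0.77683 = 111.7768°

111.7768°W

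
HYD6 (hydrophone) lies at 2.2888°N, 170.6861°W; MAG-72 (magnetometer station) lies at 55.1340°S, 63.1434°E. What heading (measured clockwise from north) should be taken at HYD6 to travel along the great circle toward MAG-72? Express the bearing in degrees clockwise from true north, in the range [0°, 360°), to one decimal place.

Δλ = -126.1705°
y = sin Δλ · cos φ₂ = -0.461480
x = cos φ₁ sin φ₂ − sin φ₁ cos φ₂ cos Δλ = -0.806363
θ = atan2(y, x) = -150.2176° → 209.7824° (mod 360°)

209.8°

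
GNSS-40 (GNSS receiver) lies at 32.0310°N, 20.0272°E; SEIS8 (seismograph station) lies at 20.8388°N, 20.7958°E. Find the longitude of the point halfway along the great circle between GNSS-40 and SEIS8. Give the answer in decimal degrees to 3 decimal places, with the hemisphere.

Bx = cos φ₂ cos Δλ = 0.934501,  By = cos φ₂ sin Δλ = 0.012537
φₘ = atan2(sin φ₁ + sin φ₂, √((cos φ₁ + Bx)² + By²)) = 26.43541°
λₘ = λ₁ + atan2(By, cos φ₁ + Bx) = 20.43022°

20.430°E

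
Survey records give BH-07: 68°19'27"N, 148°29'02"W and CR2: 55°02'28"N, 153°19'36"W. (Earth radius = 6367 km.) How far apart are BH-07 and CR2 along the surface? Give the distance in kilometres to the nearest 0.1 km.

1496.9 km

BH-07: φ = +68.32417°, λ = -148.48389°
CR2: φ = +55.04111°, λ = -153.32667°
Δφ = -13.2831°,  Δλ = -4.8428°
a = sin²(Δφ/2) + cos φ₁ cos φ₂ sin²(Δλ/2) = 0.013754
c = 2·arcsin(√a) = 0.235099 rad = 13.4702°
d = R·c = 6367 × 0.235099 = 1496.9 km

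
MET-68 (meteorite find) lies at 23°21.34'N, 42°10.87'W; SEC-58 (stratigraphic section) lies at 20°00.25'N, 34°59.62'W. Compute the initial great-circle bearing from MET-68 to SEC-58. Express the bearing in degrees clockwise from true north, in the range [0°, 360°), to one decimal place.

MET-68: φ = +23.35567°, λ = -42.18117°
SEC-58: φ = +20.00417°, λ = -34.99367°
Δλ = 7.1875°
y = sin Δλ · cos φ₂ = 0.117568
x = cos φ₁ sin φ₂ − sin φ₁ cos φ₂ cos Δλ = -0.055534
θ = atan2(y, x) = 115.2840° → 115.2840° (mod 360°)

115.3°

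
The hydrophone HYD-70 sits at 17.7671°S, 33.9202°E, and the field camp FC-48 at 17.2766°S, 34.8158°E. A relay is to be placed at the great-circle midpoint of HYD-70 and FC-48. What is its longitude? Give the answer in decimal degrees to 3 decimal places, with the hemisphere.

Bx = cos φ₂ cos Δλ = 0.954766,  By = cos φ₂ sin Δλ = 0.014925
φₘ = atan2(sin φ₁ + sin φ₂, √((cos φ₁ + Bx)² + By²)) = -17.52235°
λₘ = λ₁ + atan2(By, cos φ₁ + Bx) = 34.36861°

34.369°E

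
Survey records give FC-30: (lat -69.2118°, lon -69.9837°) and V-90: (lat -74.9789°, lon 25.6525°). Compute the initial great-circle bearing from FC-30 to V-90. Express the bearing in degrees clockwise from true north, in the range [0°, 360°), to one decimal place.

144.9°

Δλ = 95.6362°
y = sin Δλ · cos φ₂ = 0.257922
x = cos φ₁ sin φ₂ − sin φ₁ cos φ₂ cos Δλ = -0.366584
θ = atan2(y, x) = 144.8705° → 144.8705° (mod 360°)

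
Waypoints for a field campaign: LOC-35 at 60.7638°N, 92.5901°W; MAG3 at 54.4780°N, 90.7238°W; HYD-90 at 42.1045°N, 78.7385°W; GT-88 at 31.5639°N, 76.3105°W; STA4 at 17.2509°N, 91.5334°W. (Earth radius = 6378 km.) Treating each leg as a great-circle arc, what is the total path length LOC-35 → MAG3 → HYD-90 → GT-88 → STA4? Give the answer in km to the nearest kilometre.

5748 km

LOC-35→MAG3: c = 0.111074 rad, d = 708.43 km
MAG3→HYD-90: c = 0.256142 rad, d = 1633.67 km
HYD-90→GT-88: c = 0.187045 rad, d = 1192.97 km
GT-88→STA4: c = 0.346970 rad, d = 2212.98 km
Total = 708.43 + 1633.67 + 1192.97 + 2212.98 = 5748.06 km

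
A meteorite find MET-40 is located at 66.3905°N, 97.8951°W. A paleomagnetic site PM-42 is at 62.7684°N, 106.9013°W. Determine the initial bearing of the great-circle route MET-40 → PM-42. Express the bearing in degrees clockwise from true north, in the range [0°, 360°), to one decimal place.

231.0°

Δλ = -9.0062°
y = sin Δλ · cos φ₂ = -0.071632
x = cos φ₁ sin φ₂ − sin φ₁ cos φ₂ cos Δλ = -0.058006
θ = atan2(y, x) = -129.0001° → 230.9999° (mod 360°)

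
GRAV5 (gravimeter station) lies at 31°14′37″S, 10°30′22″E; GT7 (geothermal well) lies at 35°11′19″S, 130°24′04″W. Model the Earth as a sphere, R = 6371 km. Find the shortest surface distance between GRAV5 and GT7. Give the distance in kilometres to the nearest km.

11574 km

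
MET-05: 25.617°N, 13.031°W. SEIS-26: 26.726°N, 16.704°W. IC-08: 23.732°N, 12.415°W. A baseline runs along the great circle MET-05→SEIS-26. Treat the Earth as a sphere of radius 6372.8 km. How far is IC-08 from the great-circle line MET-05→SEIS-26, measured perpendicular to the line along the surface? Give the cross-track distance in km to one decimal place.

176.8 km

δ₁₃ = central angle MET-05→IC-08 = 0.034319 rad  (haversine)
θ₁₃ = bearing MET-05→IC-08 = 163.332°,  θ₁₂ = bearing MET-05→SEIS-26 = 289.398°
dₓₜ = R·arcsin(sin δ₁₃ · sin(θ₁₃ − θ₁₂)) = 6372.8·arcsin(0.03431·sin(-126.067°)) = -176.778 km
|dₓₜ| = 176.778 km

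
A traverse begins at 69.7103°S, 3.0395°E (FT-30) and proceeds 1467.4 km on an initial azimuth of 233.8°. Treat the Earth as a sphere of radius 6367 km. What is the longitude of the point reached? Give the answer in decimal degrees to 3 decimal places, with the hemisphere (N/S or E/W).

δ = d/R = 1467.4/6367 = 0.230470 rad
φ₂ = arcsin(sin φ₁ cos δ + cos φ₁ sin δ cos θ)
   = arcsin(-0.93795·0.97356 + 0.34677·0.22843·-0.59061) = -73.72653°
λ₂ = λ₁ + atan2(sin θ sin δ cos φ₁, cos δ − sin φ₁ sin φ₂) = -38.09486°

38.095°W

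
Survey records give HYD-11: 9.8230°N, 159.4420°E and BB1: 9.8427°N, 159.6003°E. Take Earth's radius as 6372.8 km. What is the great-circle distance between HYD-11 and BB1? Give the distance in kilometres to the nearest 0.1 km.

Δφ = 0.0197°,  Δλ = 0.1583°
a = sin²(Δφ/2) + cos φ₁ cos φ₂ sin²(Δλ/2) = 0.000002
c = 2·arcsin(√a) = 0.002744 rad = 0.1572°
d = R·c = 6372.8 × 0.002744 = 17.5 km

17.5 km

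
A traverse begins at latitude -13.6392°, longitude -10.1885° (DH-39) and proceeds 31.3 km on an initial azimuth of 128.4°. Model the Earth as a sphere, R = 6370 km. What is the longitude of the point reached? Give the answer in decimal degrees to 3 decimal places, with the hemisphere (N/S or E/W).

9.961°W

δ = d/R = 31.3/6370 = 0.004914 rad
φ₂ = arcsin(sin φ₁ cos δ + cos φ₁ sin δ cos θ)
   = arcsin(-0.23581·0.99999 + 0.97180·0.00491·-0.62115) = -13.81397°
λ₂ = λ₁ + atan2(sin θ sin δ cos φ₁, cos δ − sin φ₁ sin φ₂) = -9.96129°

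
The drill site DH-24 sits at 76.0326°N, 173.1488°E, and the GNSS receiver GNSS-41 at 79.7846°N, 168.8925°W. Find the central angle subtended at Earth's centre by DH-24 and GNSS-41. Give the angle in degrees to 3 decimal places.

5.271°

Δφ = 3.7520°,  Δλ = 17.9587°
a = sin²(Δφ/2) + cos φ₁ cos φ₂ sin²(Δλ/2) = 0.002114
c = 2·arcsin(√a) = 0.091999 rad = 5.2712°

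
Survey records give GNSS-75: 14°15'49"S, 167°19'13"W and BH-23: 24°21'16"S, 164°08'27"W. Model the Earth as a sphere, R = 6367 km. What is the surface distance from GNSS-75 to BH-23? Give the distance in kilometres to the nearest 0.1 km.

GNSS-75: φ = -14.26361°, λ = -167.32028°
BH-23: φ = -24.35444°, λ = -164.14083°
Δφ = -10.0908°,  Δλ = 3.1794°
a = sin²(Δφ/2) + cos φ₁ cos φ₂ sin²(Δλ/2) = 0.008414
c = 2·arcsin(√a) = 0.183713 rad = 10.5260°
d = R·c = 6367 × 0.183713 = 1169.7 km

1169.7 km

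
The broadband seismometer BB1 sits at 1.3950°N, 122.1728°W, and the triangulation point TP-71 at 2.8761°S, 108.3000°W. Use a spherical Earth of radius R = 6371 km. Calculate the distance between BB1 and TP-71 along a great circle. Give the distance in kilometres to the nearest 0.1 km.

1613.6 km

Δφ = -4.2711°,  Δλ = 13.8728°
a = sin²(Δφ/2) + cos φ₁ cos φ₂ sin²(Δλ/2) = 0.015951
c = 2·arcsin(√a) = 0.253268 rad = 14.5112°
d = R·c = 6371 × 0.253268 = 1613.6 km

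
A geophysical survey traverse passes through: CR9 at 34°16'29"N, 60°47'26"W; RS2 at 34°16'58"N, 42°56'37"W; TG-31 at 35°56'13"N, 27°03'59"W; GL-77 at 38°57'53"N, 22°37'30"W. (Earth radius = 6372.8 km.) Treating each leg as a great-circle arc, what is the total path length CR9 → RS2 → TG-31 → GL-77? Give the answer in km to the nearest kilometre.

CR9: φ = +34.27472°, λ = -60.79056°
RS2: φ = +34.28278°, λ = -42.94361°
TG-31: φ = +35.93694°, λ = -27.06639°
GL-77: φ = +38.96472°, λ = -22.62500°
CR9→RS2: c = 0.257053 rad, d = 1638.15 km
RS2→TG-31: c = 0.228262 rad, d = 1454.67 km
TG-31→GL-77: c = 0.081095 rad, d = 516.80 km
Total = 1638.15 + 1454.67 + 516.80 = 3609.62 km

3610 km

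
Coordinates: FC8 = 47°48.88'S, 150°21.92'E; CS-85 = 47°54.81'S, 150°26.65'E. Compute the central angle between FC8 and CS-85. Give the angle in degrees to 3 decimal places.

0.112°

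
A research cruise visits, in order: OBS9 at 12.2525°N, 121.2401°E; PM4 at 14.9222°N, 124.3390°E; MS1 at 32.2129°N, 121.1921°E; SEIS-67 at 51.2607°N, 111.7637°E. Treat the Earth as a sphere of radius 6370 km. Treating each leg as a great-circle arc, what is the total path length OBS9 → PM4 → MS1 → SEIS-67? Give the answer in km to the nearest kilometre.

OBS9→PM4: c = 0.070245 rad, d = 447.46 km
PM4→MS1: c = 0.305900 rad, d = 1948.58 km
MS1→SEIS-67: c = 0.353709 rad, d = 2253.13 km
Total = 447.46 + 1948.58 + 2253.13 = 4649.17 km

4649 km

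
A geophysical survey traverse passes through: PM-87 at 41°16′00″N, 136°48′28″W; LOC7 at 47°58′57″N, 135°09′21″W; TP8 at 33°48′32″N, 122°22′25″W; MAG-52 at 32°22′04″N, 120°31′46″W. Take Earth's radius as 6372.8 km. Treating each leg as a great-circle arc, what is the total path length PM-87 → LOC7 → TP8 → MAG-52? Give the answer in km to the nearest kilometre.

2896 km

PM-87: φ = +41.26667°, λ = -136.80778°
LOC7: φ = +47.98250°, λ = -135.15583°
TP8: φ = +33.80889°, λ = -122.37361°
MAG-52: φ = +32.36778°, λ = -120.52944°
PM-87→LOC7: c = 0.118988 rad, d = 758.29 km
LOC7→TP8: c = 0.298512 rad, d = 1902.35 km
TP8→MAG-52: c = 0.036875 rad, d = 235.00 km
Total = 758.29 + 1902.35 + 235.00 = 2895.64 km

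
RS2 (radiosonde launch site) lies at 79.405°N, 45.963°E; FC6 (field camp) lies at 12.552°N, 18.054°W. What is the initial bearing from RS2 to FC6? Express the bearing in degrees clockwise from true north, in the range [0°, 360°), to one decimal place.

Δλ = -64.0170°
y = sin Δλ · cos φ₂ = -0.877439
x = cos φ₁ sin φ₂ − sin φ₁ cos φ₂ cos Δλ = -0.380384
θ = atan2(y, x) = -113.4375° → 246.5625° (mod 360°)

246.6°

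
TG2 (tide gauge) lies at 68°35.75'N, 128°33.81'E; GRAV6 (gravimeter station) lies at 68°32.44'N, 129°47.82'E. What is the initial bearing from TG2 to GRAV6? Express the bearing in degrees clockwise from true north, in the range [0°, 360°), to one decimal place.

96.4°

TG2: φ = +68.59583°, λ = +128.56350°
GRAV6: φ = +68.54067°, λ = +129.79700°
Δλ = 1.2335°
y = sin Δλ · cos φ₂ = 0.007875
x = cos φ₁ sin φ₂ − sin φ₁ cos φ₂ cos Δλ = -0.000884
θ = atan2(y, x) = 96.4039° → 96.4039° (mod 360°)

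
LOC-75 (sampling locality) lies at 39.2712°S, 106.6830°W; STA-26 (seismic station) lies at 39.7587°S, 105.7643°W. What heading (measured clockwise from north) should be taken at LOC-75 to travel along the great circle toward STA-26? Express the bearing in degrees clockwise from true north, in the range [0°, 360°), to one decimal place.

124.8°

Δλ = 0.9187°
y = sin Δλ · cos φ₂ = 0.012326
x = cos φ₁ sin φ₂ − sin φ₁ cos φ₂ cos Δλ = -0.008571
θ = atan2(y, x) = 124.8134° → 124.8134° (mod 360°)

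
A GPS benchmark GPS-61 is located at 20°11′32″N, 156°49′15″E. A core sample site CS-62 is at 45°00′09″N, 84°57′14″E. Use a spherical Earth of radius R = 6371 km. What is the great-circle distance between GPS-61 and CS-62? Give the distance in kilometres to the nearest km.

7029 km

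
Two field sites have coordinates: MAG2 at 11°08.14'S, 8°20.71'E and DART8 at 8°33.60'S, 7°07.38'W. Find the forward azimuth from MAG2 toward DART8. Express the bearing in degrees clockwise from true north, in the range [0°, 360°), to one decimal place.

278.2°

MAG2: φ = -11.13567°, λ = +8.34517°
DART8: φ = -8.56000°, λ = -7.12300°
Δλ = -15.4682°
y = sin Δλ · cos φ₂ = -0.263732
x = cos φ₁ sin φ₂ − sin φ₁ cos φ₂ cos Δλ = 0.038021
θ = atan2(y, x) = -81.7964° → 278.2036° (mod 360°)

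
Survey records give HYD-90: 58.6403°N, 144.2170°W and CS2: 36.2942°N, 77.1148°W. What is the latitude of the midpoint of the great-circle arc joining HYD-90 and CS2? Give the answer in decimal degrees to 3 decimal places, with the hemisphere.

Bx = cos φ₂ cos Δλ = 0.313601,  By = cos φ₂ sin Δλ = 0.742477
φₘ = atan2(sin φ₁ + sin φ₂, √((cos φ₁ + Bx)² + By²)) = 52.32127°
λₘ = λ₁ + atan2(By, cos φ₁ + Bx) = -102.53995°

52.321°N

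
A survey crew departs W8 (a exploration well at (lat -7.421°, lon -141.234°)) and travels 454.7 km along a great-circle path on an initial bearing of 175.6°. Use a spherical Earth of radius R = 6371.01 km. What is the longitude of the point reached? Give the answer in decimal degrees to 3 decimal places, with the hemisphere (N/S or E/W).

140.914°W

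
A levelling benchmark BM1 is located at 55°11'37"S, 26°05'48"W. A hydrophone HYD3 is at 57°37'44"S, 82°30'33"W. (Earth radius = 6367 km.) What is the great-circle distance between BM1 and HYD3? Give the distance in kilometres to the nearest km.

3378 km

BM1: φ = -55.19361°, λ = -26.09667°
HYD3: φ = -57.62889°, λ = -82.50917°
Δφ = -2.4353°,  Δλ = -56.4125°
a = sin²(Δφ/2) + cos φ₁ cos φ₂ sin²(Δλ/2) = 0.068723
c = 2·arcsin(√a) = 0.530501 rad = 30.3955°
d = R·c = 6367 × 0.530501 = 3377.7 km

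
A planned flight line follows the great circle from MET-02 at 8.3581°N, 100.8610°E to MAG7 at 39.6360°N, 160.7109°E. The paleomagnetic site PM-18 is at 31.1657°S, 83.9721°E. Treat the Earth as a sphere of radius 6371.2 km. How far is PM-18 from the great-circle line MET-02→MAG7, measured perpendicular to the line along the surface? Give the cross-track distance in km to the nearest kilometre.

δ₁₃ = central angle MET-02→PM-18 = 0.745355 rad  (haversine)
θ₁₃ = bearing MET-02→PM-18 = 201.501°,  θ₁₂ = bearing MET-02→MAG7 = 49.195°
dₓₜ = R·arcsin(sin δ₁₃ · sin(θ₁₃ − θ₁₂)) = 6371.2·arcsin(0.67823·sin(152.306°)) = 2043.090 km
|dₓₜ| = 2043.090 km

2043 km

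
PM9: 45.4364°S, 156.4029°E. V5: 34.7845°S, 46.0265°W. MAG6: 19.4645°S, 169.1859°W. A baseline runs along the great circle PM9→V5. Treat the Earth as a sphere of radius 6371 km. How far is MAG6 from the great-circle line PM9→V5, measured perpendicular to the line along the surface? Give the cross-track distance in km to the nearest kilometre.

δ₁₃ = central angle PM9→MAG6 = 0.670950 rad  (haversine)
θ₁₃ = bearing PM9→MAG6 = 58.983°,  θ₁₂ = bearing PM9→V5 = 161.585°
dₓₜ = R·arcsin(sin δ₁₃ · sin(θ₁₃ − θ₁₂)) = 6371·arcsin(0.62173·sin(-102.603°)) = -4153.678 km
|dₓₜ| = 4153.678 km

4154 km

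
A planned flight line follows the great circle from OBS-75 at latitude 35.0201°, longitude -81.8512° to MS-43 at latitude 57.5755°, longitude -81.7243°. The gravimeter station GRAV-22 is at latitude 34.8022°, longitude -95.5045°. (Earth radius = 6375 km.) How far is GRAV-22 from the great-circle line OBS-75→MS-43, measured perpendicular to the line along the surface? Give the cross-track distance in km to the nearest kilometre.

1244 km

δ₁₃ = central angle OBS-75→GRAV-22 = 0.195296 rad  (haversine)
θ₁₃ = bearing OBS-75→GRAV-22 = 272.810°,  θ₁₂ = bearing OBS-75→MS-43 = 0.177°
dₓₜ = R·arcsin(sin δ₁₃ · sin(θ₁₃ − θ₁₂)) = 6375·arcsin(0.19406·sin(272.632°)) = -1243.684 km
|dₓₜ| = 1243.684 km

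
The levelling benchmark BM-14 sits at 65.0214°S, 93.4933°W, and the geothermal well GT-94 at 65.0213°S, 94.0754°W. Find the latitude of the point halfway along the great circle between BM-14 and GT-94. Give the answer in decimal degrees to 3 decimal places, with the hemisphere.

65.022°S

Bx = cos φ₂ cos Δλ = 0.422260,  By = cos φ₂ sin Δλ = -0.004290
φₘ = atan2(sin φ₁ + sin φ₂, √((cos φ₁ + Bx)² + By²)) = -65.02163°
λₘ = λ₁ + atan2(By, cos φ₁ + Bx) = -93.78435°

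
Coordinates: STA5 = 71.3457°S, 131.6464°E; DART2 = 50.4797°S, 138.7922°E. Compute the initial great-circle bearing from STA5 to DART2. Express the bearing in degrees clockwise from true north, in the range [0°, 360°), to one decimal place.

12.7°

Δλ = 7.1458°
y = sin Δλ · cos φ₂ = 0.079159
x = cos φ₁ sin φ₂ − sin φ₁ cos φ₂ cos Δλ = 0.351501
θ = atan2(y, x) = 12.6914° → 12.6914° (mod 360°)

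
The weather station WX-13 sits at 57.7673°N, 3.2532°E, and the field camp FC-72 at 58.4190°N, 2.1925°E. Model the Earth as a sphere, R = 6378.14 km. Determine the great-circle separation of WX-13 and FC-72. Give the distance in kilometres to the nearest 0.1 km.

Δφ = 0.6517°,  Δλ = -1.0607°
a = sin²(Δφ/2) + cos φ₁ cos φ₂ sin²(Δλ/2) = 0.000056
c = 2·arcsin(√a) = 0.015003 rad = 0.8596°
d = R·c = 6378.14 × 0.015003 = 95.7 km

95.7 km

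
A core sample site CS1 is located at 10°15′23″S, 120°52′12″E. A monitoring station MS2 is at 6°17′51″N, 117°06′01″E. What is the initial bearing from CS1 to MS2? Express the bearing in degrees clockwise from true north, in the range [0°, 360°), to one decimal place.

347.1°

CS1: φ = -10.25639°, λ = +120.87000°
MS2: φ = +6.29750°, λ = +117.10028°
Δλ = -3.7697°
y = sin Δλ · cos φ₂ = -0.065350
x = cos φ₁ sin φ₂ − sin φ₁ cos φ₂ cos Δλ = 0.284534
θ = atan2(y, x) = -12.9350° → 347.0650° (mod 360°)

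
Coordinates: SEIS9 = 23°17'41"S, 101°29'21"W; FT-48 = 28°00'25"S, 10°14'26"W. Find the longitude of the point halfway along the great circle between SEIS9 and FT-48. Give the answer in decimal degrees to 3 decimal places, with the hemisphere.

57.022°W

SEIS9: φ = -23.29472°, λ = -101.48917°
FT-48: φ = -28.00694°, λ = -10.24056°
Bx = cos φ₂ cos Δλ = -0.019239,  By = cos φ₂ sin Δλ = 0.882681
φₘ = atan2(sin φ₁ + sin φ₂, √((cos φ₁ + Bx)² + By²)) = -34.46973°
λₘ = λ₁ + atan2(By, cos φ₁ + Bx) = -57.02172°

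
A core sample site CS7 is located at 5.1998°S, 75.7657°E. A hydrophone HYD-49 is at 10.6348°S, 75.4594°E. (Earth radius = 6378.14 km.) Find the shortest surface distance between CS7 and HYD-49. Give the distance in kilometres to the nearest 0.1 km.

Δφ = -5.4350°,  Δλ = -0.3063°
a = sin²(Δφ/2) + cos φ₁ cos φ₂ sin²(Δλ/2) = 0.002255
c = 2·arcsin(√a) = 0.095006 rad = 5.4435°
d = R·c = 6378.14 × 0.095006 = 606.0 km

606.0 km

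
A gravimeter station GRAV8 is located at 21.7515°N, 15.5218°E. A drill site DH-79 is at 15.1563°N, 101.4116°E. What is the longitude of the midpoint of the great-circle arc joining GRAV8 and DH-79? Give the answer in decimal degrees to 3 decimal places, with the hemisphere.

Bx = cos φ₂ cos Δλ = 0.069182,  By = cos φ₂ sin Δλ = 0.962734
φₘ = atan2(sin φ₁ + sin φ₂, √((cos φ₁ + Bx)² + By²)) = 24.50335°
λₘ = λ₁ + atan2(By, cos φ₁ + Bx) = 59.49190°

59.492°E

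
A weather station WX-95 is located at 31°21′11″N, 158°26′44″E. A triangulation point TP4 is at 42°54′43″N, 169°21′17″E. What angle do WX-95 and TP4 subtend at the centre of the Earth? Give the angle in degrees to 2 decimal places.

14.44°

WX-95: φ = +31.35306°, λ = +158.44556°
TP4: φ = +42.91194°, λ = +169.35472°
Δφ = 11.5589°,  Δλ = 10.9092°
a = sin²(Δφ/2) + cos φ₁ cos φ₂ sin²(Δλ/2) = 0.015792
c = 2·arcsin(√a) = 0.251997 rad = 14.4384°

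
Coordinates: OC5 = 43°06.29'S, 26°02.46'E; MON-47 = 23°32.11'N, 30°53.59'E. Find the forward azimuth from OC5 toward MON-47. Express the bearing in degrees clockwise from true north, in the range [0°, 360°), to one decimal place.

4.8°

OC5: φ = -43.10483°, λ = +26.04100°
MON-47: φ = +23.53517°, λ = +30.89317°
Δλ = 4.8522°
y = sin Δλ · cos φ₂ = 0.077549
x = cos φ₁ sin φ₂ − sin φ₁ cos φ₂ cos Δλ = 0.915786
θ = atan2(y, x) = 4.8403° → 4.8403° (mod 360°)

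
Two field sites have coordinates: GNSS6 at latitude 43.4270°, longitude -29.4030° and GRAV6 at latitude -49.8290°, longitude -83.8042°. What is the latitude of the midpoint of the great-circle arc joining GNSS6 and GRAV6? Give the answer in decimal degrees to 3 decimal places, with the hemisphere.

Bx = cos φ₂ cos Δλ = 0.375500,  By = cos φ₂ sin Δλ = -0.524516
φₘ = atan2(sin φ₁ + sin φ₂, √((cos φ₁ + Bx)² + By²)) = -3.59636°
λₘ = λ₁ + atan2(By, cos φ₁ + Bx) = -54.86094°

3.596°S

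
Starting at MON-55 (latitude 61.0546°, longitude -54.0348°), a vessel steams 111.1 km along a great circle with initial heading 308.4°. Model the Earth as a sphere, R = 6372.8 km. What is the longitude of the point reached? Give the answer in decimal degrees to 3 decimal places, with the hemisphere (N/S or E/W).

55.684°W

δ = d/R = 111.1/6372.8 = 0.017433 rad
φ₂ = arcsin(sin φ₁ cos δ + cos φ₁ sin δ cos θ)
   = arcsin(0.87508·0.99985 + 0.48398·0.01743·0.62115) = 61.66516°
λ₂ = λ₁ + atan2(sin θ sin δ cos φ₁, cos δ − sin φ₁ sin φ₂) = -55.68426°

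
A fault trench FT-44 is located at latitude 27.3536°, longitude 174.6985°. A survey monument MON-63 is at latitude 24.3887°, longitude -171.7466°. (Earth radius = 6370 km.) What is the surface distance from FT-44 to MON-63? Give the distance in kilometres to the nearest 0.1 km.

Δφ = -2.9649°,  Δλ = 13.5549°
a = sin²(Δφ/2) + cos φ₁ cos φ₂ sin²(Δλ/2) = 0.011935
c = 2·arcsin(√a) = 0.218935 rad = 12.5441°
d = R·c = 6370 × 0.218935 = 1394.6 km

1394.6 km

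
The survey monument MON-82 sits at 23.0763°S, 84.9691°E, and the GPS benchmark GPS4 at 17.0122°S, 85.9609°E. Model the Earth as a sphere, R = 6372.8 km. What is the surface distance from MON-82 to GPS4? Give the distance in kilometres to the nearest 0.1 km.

682.4 km

Δφ = 6.0641°,  Δλ = 0.9918°
a = sin²(Δφ/2) + cos φ₁ cos φ₂ sin²(Δλ/2) = 0.002864
c = 2·arcsin(√a) = 0.107079 rad = 6.1352°
d = R·c = 6372.8 × 0.107079 = 682.4 km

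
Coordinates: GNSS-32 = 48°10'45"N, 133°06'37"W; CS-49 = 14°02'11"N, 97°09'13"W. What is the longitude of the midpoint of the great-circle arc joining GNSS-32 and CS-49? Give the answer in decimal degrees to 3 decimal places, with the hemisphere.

111.691°W

GNSS-32: φ = +48.17917°, λ = -133.11028°
CS-49: φ = +14.03639°, λ = -97.15361°
Bx = cos φ₂ cos Δλ = 0.785292,  By = cos φ₂ sin Δλ = 0.569641
φₘ = atan2(sin φ₁ + sin φ₂, √((cos φ₁ + Bx)² + By²)) = 32.34426°
λₘ = λ₁ + atan2(By, cos φ₁ + Bx) = -111.69074°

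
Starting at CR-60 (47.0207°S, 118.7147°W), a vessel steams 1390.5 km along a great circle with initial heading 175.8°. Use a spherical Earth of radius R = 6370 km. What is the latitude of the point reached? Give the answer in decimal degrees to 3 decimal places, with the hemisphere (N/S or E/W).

δ = d/R = 1390.5/6370 = 0.218289 rad
φ₂ = arcsin(sin φ₁ cos δ + cos φ₁ sin δ cos θ)
   = arcsin(-0.73160·0.97627 + 0.68173·0.21656·-0.99731) = -59.48296°
λ₂ = λ₁ + atan2(sin θ sin δ cos φ₁, cos δ − sin φ₁ sin φ₂) = -116.92484°

59.483°S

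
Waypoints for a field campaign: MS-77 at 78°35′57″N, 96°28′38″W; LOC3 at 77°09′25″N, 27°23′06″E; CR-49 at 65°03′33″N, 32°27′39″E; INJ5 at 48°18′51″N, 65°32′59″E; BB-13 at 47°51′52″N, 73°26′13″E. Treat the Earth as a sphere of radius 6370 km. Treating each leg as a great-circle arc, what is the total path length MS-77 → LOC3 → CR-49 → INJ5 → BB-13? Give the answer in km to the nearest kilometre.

7010 km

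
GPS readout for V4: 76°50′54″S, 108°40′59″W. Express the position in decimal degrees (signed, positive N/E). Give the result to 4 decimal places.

lat: 76.8483° S → -76.8483°
lon: 108.6831° W → -108.6831°

-76.8483°, -108.6831°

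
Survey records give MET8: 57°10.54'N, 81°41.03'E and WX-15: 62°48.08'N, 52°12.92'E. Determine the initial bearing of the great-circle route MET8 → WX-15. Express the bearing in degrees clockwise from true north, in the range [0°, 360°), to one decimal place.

MET8: φ = +57.17567°, λ = +81.68383°
WX-15: φ = +62.80133°, λ = +52.21533°
Δλ = -29.4685°
y = sin Δλ · cos φ₂ = -0.224857
x = cos φ₁ sin φ₂ − sin φ₁ cos φ₂ cos Δλ = 0.147721
θ = atan2(y, x) = -56.6969° → 303.3031° (mod 360°)

303.3°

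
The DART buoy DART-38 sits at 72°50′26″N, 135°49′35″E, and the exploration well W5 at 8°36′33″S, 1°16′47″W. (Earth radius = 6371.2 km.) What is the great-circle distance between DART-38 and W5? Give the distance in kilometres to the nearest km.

DART-38: φ = +72.84056°, λ = +135.82639°
W5: φ = -8.60917°, λ = -1.27972°
Δφ = -81.4497°,  Δλ = -137.1061°
a = sin²(Δφ/2) + cos φ₁ cos φ₂ sin²(Δλ/2) = 0.678370
c = 2·arcsin(√a) = 1.935572 rad = 110.9001°
d = R·c = 6371.2 × 1.935572 = 12331.9 km

12332 km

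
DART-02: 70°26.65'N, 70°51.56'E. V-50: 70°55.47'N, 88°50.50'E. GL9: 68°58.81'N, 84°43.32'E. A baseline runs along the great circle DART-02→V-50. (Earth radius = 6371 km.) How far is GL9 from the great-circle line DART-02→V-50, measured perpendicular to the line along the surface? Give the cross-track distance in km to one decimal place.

DART-02: φ = +70.44417°, λ = +70.85933°
V-50: φ = +70.92450°, λ = +88.84167°
GL9: φ = +68.98017°, λ = +84.72200°
δ₁₃ = central angle DART-02→GL9 = 0.087475 rad  (haversine)
θ₁₃ = bearing DART-02→GL9 = 100.355°,  θ₁₂ = bearing DART-02→V-50 = 76.928°
dₓₜ = R·arcsin(sin δ₁₃ · sin(θ₁₃ − θ₁₂)) = 6371·arcsin(0.08736·sin(23.427°)) = 221.337 km
|dₓₜ| = 221.337 km

221.3 km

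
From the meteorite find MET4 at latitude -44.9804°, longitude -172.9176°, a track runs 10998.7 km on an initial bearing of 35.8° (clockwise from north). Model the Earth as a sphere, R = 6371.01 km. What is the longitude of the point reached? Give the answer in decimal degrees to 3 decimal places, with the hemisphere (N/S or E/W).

121.242°W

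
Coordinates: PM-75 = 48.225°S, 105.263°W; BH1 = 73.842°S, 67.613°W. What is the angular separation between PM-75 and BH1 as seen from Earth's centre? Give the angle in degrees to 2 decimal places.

Δφ = -25.6170°,  Δλ = 37.6500°
a = sin²(Δφ/2) + cos φ₁ cos φ₂ sin²(Δλ/2) = 0.068452
c = 2·arcsin(√a) = 0.529427 rad = 30.3339°

30.33°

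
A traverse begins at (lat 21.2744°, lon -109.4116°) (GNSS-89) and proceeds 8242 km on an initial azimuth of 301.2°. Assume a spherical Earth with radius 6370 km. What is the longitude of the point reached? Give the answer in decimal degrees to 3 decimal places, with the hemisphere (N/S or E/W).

δ = d/R = 8242/6370 = 1.293878 rad
φ₂ = arcsin(sin φ₁ cos δ + cos φ₁ sin δ cos θ)
   = arcsin(0.36283·0.27339 + 0.93185·0.96190·0.51803) = 34.30035°
λ₂ = λ₁ + atan2(sin θ sin δ cos φ₁, cos δ − sin φ₁ sin φ₂) = 165.72528°

165.725°E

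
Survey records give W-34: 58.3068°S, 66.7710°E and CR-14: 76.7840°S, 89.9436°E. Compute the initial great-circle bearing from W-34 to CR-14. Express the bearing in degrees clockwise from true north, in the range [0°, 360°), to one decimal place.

164.9°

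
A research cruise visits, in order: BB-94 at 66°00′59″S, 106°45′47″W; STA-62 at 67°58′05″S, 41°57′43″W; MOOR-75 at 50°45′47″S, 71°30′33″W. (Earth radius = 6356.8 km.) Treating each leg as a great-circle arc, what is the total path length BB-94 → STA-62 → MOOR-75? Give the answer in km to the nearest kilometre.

BB-94: φ = -66.01639°, λ = -106.76306°
STA-62: φ = -67.96806°, λ = -41.96194°
MOOR-75: φ = -50.76306°, λ = -71.50917°
BB-94→STA-62: c = 0.423001 rad, d = 2688.94 km
STA-62→MOOR-75: c = 0.391351 rad, d = 2487.74 km
Total = 2688.94 + 2487.74 = 5176.67 km

5177 km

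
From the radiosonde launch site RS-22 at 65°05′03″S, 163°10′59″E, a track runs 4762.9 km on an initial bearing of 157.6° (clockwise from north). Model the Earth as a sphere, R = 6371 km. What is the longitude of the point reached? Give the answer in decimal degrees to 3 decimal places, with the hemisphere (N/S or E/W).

61.591°W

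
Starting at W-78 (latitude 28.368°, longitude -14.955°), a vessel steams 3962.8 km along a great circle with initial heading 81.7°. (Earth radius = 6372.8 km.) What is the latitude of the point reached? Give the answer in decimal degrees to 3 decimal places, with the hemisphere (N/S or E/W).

27.399°N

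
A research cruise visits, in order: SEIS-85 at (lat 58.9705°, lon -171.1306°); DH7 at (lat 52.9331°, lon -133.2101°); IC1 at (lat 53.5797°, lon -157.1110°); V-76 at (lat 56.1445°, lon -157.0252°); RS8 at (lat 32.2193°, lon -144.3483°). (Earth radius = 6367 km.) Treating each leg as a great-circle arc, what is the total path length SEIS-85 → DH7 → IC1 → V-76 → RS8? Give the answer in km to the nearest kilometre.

SEIS-85→DH7: c = 0.379492 rad, d = 2416.23 km
DH7→IC1: c = 0.248634 rad, d = 1583.05 km
IC1→V-76: c = 0.044772 rad, d = 285.07 km
V-76→RS8: c = 0.445056 rad, d = 2833.67 km
Total = 2416.23 + 1583.05 + 285.07 + 2833.67 = 7118.02 km

7118 km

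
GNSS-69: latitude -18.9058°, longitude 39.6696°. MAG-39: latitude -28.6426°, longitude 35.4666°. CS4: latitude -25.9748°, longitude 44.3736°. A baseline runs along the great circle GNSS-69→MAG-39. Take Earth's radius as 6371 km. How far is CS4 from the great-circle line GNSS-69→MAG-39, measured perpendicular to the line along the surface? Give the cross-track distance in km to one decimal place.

720.6 km

δ₁₃ = central angle GNSS-69→CS4 = 0.144806 rad  (haversine)
θ₁₃ = bearing GNSS-69→CS4 = 149.276°,  θ₁₂ = bearing GNSS-69→MAG-39 = 200.737°
dₓₜ = R·arcsin(sin δ₁₃ · sin(θ₁₃ − θ₁₂)) = 6371·arcsin(0.14430·sin(-51.462°)) = -720.634 km
|dₓₜ| = 720.634 km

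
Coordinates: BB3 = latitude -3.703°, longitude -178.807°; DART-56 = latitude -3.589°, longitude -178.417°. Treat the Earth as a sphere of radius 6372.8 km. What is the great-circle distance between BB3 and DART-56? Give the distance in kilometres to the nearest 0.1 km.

Δφ = 0.1140°,  Δλ = 0.3900°
a = sin²(Δφ/2) + cos φ₁ cos φ₂ sin²(Δλ/2) = 0.000013
c = 2·arcsin(√a) = 0.007078 rad = 0.4056°
d = R·c = 6372.8 × 0.007078 = 45.1 km

45.1 km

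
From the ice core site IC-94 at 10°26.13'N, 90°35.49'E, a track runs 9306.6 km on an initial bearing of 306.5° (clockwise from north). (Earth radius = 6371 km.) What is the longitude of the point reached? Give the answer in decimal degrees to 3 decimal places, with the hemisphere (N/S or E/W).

IC-94: φ = +10.43550°, λ = +90.59150°
δ = d/R = 9306.6/6371 = 1.460775 rad
φ₂ = arcsin(sin φ₁ cos δ + cos φ₁ sin δ cos θ)
   = arcsin(0.18113·0.10980 + 0.98346·0.99395·0.59482) = 36.96556°
λ₂ = λ₁ + atan2(sin θ sin δ cos φ₁, cos δ − sin φ₁ sin φ₂) = 0.65568°

0.656°E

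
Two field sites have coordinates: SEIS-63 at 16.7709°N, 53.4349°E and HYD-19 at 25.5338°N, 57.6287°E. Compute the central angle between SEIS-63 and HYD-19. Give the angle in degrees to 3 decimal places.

9.594°

Δφ = 8.7629°,  Δλ = 4.1938°
a = sin²(Δφ/2) + cos φ₁ cos φ₂ sin²(Δλ/2) = 0.006993
c = 2·arcsin(√a) = 0.167444 rad = 9.5939°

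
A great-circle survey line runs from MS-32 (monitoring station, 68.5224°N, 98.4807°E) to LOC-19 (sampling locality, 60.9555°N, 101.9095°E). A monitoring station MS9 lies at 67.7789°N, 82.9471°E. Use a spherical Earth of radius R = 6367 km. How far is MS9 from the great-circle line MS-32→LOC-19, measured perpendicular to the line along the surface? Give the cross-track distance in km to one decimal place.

δ₁₃ = central angle MS-32→MS9 = 0.101452 rad  (haversine)
θ₁₃ = bearing MS-32→MS9 = 269.931°,  θ₁₂ = bearing MS-32→LOC-19 = 167.491°
dₓₜ = R·arcsin(sin δ₁₃ · sin(θ₁₃ − θ₁₂)) = 6367·arcsin(0.10128·sin(102.440°)) = 630.731 km
|dₓₜ| = 630.731 km

630.7 km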